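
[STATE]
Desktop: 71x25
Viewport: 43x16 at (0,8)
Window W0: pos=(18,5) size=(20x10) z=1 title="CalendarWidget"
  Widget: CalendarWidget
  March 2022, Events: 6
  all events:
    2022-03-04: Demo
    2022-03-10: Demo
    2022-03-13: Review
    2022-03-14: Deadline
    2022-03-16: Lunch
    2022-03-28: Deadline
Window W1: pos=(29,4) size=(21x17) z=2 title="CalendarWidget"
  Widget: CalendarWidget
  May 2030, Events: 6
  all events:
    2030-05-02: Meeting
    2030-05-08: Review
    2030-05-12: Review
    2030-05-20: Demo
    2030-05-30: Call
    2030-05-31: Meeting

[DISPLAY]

                  ┃    March ┃Mo Tu We Th F
                  ┃Mo Tu We T┃       1  2* 
                  ┃    1  2  ┃ 6  7  8*  9 
                  ┃ 7  8  9 1┃13 14 15 16 1
                  ┃14* 15 16*┃20* 21 22 23 
                  ┃21 22 23 2┃27 28 29 30* 
                  ┗━━━━━━━━━━┃             
                             ┃             
                             ┃             
                             ┃             
                             ┃             
                             ┃             
                             ┗━━━━━━━━━━━━━
                                           
                                           
                                           


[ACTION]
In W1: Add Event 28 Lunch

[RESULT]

                  ┃    March ┃Mo Tu We Th F
                  ┃Mo Tu We T┃       1  2* 
                  ┃    1  2  ┃ 6  7  8*  9 
                  ┃ 7  8  9 1┃13 14 15 16 1
                  ┃14* 15 16*┃20* 21 22 23 
                  ┃21 22 23 2┃27 28* 29 30*
                  ┗━━━━━━━━━━┃             
                             ┃             
                             ┃             
                             ┃             
                             ┃             
                             ┃             
                             ┗━━━━━━━━━━━━━
                                           
                                           
                                           


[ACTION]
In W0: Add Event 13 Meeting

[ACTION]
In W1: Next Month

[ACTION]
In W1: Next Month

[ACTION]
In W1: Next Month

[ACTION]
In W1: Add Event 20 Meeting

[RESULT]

                  ┃    March ┃Mo Tu We Th F
                  ┃Mo Tu We T┃          1  
                  ┃    1  2  ┃ 5  6  7  8  
                  ┃ 7  8  9 1┃12 13 14 15 1
                  ┃14* 15 16*┃19 20* 21 22 
                  ┃21 22 23 2┃26 27 28 29 3
                  ┗━━━━━━━━━━┃             
                             ┃             
                             ┃             
                             ┃             
                             ┃             
                             ┃             
                             ┗━━━━━━━━━━━━━
                                           
                                           
                                           


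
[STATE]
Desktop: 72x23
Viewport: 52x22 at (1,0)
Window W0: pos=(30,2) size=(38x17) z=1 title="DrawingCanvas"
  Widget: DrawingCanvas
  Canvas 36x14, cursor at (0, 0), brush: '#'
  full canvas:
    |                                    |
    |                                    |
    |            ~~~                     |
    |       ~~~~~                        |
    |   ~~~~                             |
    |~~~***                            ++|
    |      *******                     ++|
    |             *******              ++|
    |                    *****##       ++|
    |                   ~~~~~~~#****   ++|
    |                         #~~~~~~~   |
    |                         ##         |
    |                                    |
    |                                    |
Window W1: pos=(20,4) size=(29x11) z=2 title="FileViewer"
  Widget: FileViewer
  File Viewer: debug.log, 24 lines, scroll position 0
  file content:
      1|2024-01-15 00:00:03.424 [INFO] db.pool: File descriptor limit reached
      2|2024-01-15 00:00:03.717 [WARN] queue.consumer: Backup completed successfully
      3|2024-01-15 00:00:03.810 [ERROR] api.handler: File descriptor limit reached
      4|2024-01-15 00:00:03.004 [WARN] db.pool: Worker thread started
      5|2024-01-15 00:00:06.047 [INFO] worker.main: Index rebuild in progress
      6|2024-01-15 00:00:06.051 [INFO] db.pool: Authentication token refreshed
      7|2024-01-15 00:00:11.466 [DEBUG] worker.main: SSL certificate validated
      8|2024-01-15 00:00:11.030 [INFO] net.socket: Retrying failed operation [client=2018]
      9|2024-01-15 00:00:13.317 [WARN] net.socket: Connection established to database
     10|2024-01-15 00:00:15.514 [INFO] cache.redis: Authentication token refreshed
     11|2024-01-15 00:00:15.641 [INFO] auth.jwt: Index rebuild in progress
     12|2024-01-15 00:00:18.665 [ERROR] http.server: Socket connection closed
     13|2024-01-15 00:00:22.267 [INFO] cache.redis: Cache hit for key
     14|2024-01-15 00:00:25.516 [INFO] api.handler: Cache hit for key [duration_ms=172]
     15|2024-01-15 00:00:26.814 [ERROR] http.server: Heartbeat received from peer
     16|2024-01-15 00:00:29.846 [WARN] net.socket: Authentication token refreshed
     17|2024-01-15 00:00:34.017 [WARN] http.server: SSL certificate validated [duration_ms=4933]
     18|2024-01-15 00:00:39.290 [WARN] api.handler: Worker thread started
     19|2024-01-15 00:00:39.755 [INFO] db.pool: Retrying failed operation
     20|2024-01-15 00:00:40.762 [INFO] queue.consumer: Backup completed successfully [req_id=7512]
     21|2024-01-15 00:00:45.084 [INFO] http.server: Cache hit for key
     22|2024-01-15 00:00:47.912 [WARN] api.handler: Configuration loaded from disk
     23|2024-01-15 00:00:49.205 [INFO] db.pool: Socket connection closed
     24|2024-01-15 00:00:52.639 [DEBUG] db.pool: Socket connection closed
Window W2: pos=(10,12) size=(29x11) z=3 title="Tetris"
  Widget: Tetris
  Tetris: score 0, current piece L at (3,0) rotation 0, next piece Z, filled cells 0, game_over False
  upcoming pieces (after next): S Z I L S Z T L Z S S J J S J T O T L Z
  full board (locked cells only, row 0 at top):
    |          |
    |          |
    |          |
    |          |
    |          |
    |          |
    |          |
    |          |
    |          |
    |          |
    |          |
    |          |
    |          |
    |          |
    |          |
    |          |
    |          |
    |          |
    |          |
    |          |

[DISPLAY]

                                                    
                                                    
                             ┏━━━━━━━━━━━━━━━━━━━━━━
                             ┃ DrawingCanvas        
                   ┏━━━━━━━━━━━━━━━━━━━━━━━━━━━┓────
                   ┃ FileViewer                ┃    
                   ┠───────────────────────────┨    
                   ┃2024-01-15 00:00:03.424 [I▲┃    
                   ┃2024-01-15 00:00:03.717 [W█┃    
                   ┃2024-01-15 00:00:03.810 [E░┃    
                   ┃2024-01-15 00:00:03.004 [W░┃    
                   ┃2024-01-15 00:00:06.047 [I░┃    
         ┏━━━━━━━━━━━━━━━━━━━━━━━━━━━┓6.051 [I░┃**  
         ┃ Tetris                    ┃1.466 [D▼┃  **
         ┠───────────────────────────┨━━━━━━━━━┛ ~~~
         ┃          │Next:           ┃              
         ┃          │▓▓              ┃              
         ┃          │ ▓▓             ┃              
         ┃          │                ┃━━━━━━━━━━━━━━
         ┃          │                ┃              
         ┃          │                ┃              
         ┃          │Score:          ┃              


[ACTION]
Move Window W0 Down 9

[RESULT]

                                                    
                                                    
                                                    
                                                    
                   ┏━━━━━━━━━━━━━━━━━━━━━━━━━━━┓    
                   ┃ FileViewer                ┃    
                   ┠───────────────────────────┨━━━━
                   ┃2024-01-15 00:00:03.424 [I▲┃    
                   ┃2024-01-15 00:00:03.717 [W█┃────
                   ┃2024-01-15 00:00:03.810 [E░┃    
                   ┃2024-01-15 00:00:03.004 [W░┃    
                   ┃2024-01-15 00:00:06.047 [I░┃    
         ┏━━━━━━━━━━━━━━━━━━━━━━━━━━━┓6.051 [I░┃    
         ┃ Tetris                    ┃1.466 [D▼┃    
         ┠───────────────────────────┨━━━━━━━━━┛    
         ┃          │Next:           ┃*****         
         ┃          │▓▓              ┃     *******  
         ┃          │ ▓▓             ┃            **
         ┃          │                ┃           ~~~
         ┃          │                ┃              
         ┃          │                ┃              
         ┃          │Score:          ┃              


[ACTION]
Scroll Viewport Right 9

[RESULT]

                                                    
                                                    
                                                    
                                                    
          ┏━━━━━━━━━━━━━━━━━━━━━━━━━━━┓             
          ┃ FileViewer                ┃             
          ┠───────────────────────────┨━━━━━━━━━━━━━
          ┃2024-01-15 00:00:03.424 [I▲┃             
          ┃2024-01-15 00:00:03.717 [W█┃─────────────
          ┃2024-01-15 00:00:03.810 [E░┃             
          ┃2024-01-15 00:00:03.004 [W░┃             
          ┃2024-01-15 00:00:06.047 [I░┃             
┏━━━━━━━━━━━━━━━━━━━━━━━━━━━┓6.051 [I░┃             
┃ Tetris                    ┃1.466 [D▼┃             
┠───────────────────────────┨━━━━━━━━━┛             
┃          │Next:           ┃*****                  
┃          │▓▓              ┃     *******           
┃          │ ▓▓             ┃            *****##    
┃          │                ┃           ~~~~~~~#****
┃          │                ┃                 #~~~~~
┃          │                ┃                 ##    
┃          │Score:          ┃                       


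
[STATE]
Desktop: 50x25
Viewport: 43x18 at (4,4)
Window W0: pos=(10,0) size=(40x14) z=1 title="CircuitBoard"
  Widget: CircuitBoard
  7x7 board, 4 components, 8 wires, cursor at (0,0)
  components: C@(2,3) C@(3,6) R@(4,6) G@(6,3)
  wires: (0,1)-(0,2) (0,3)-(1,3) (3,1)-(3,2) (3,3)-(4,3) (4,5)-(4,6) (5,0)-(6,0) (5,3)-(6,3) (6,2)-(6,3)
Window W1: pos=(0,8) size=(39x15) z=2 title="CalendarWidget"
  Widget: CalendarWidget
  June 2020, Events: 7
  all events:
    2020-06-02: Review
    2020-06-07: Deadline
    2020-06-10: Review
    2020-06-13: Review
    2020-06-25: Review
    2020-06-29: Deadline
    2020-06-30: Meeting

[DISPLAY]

      ┃0  [.]  · ─ ·   ·                   
      ┃                │                   
      ┃1               ·                   
      ┃                                    
━━━━━━━━━━━━━━━━━━━━━━━━━━━━━━━━━━┓        
lendarWidget                      ┃        
──────────────────────────────────┨C       
           June 2020              ┃        
Tu We Th Fr Sa Su                 ┃R       
 2*  3  4  5  6  7*               ┃━━━━━━━━
 9 10* 11 12 13* 14               ┃        
16 17 18 19 20 21                 ┃        
23 24 25* 26 27 28                ┃        
 30*                              ┃        
                                  ┃        
                                  ┃        
                                  ┃        
                                  ┃        


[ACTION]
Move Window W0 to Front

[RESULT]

      ┃0  [.]  · ─ ·   ·                   
      ┃                │                   
      ┃1               ·                   
      ┃                                    
━━━━━━┃2               C                   
lendar┃                                    
──────┃3       · ─ ·   ·           C       
      ┃                │                   
Tu We ┃4               ·       · ─ R       
 2*  3┗━━━━━━━━━━━━━━━━━━━━━━━━━━━━━━━━━━━━
 9 10* 11 12 13* 14               ┃        
16 17 18 19 20 21                 ┃        
23 24 25* 26 27 28                ┃        
 30*                              ┃        
                                  ┃        
                                  ┃        
                                  ┃        
                                  ┃        


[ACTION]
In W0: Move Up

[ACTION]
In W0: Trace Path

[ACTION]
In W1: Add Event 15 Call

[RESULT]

      ┃0  [.]  · ─ ·   ·                   
      ┃                │                   
      ┃1               ·                   
      ┃                                    
━━━━━━┃2               C                   
lendar┃                                    
──────┃3       · ─ ·   ·           C       
      ┃                │                   
Tu We ┃4               ·       · ─ R       
 2*  3┗━━━━━━━━━━━━━━━━━━━━━━━━━━━━━━━━━━━━
 9 10* 11 12 13* 14               ┃        
 16 17 18 19 20 21                ┃        
23 24 25* 26 27 28                ┃        
 30*                              ┃        
                                  ┃        
                                  ┃        
                                  ┃        
                                  ┃        


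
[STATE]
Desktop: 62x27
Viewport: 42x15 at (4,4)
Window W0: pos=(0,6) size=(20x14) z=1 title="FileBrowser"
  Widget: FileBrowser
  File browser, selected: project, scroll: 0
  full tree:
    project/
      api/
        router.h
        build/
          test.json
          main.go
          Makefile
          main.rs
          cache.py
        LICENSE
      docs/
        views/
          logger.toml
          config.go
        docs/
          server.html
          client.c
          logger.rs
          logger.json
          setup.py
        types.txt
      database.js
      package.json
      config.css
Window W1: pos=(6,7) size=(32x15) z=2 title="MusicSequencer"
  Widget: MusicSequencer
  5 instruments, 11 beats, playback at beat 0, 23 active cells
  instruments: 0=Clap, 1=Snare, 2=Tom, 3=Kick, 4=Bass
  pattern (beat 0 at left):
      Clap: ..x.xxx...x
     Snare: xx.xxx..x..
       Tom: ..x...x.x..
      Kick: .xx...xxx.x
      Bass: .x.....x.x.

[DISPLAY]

                                          
                                          
━━━━━━━━━━━━━━━┓                          
le┏━━━━━━━━━━━━━━━━━━━━━━━━━━━━━━┓        
──┃ MusicSequencer               ┃        
-]┠──────────────────────────────┨        
 [┃      ▼1234567890             ┃        
 [┃  Clap··█·███···█             ┃        
 d┃ Snare██·███··█··             ┃        
 p┃   Tom··█···█·█··             ┃        
 c┃  Kick·██···███·█             ┃        
  ┃  Bass·█·····█·█·             ┃        
  ┃                              ┃        
  ┃                              ┃        
  ┃                              ┃        


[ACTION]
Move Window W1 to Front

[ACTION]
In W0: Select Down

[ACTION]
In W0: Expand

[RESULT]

                                          
                                          
━━━━━━━━━━━━━━━┓                          
le┏━━━━━━━━━━━━━━━━━━━━━━━━━━━━━━┓        
──┃ MusicSequencer               ┃        
-]┠──────────────────────────────┨        
 [┃      ▼1234567890             ┃        
  ┃  Clap··█·███···█             ┃        
  ┃ Snare██·███··█··             ┃        
  ┃   Tom··█···█·█··             ┃        
 [┃  Kick·██···███·█             ┃        
 d┃  Bass·█·····█·█·             ┃        
 p┃                              ┃        
 c┃                              ┃        
  ┃                              ┃        


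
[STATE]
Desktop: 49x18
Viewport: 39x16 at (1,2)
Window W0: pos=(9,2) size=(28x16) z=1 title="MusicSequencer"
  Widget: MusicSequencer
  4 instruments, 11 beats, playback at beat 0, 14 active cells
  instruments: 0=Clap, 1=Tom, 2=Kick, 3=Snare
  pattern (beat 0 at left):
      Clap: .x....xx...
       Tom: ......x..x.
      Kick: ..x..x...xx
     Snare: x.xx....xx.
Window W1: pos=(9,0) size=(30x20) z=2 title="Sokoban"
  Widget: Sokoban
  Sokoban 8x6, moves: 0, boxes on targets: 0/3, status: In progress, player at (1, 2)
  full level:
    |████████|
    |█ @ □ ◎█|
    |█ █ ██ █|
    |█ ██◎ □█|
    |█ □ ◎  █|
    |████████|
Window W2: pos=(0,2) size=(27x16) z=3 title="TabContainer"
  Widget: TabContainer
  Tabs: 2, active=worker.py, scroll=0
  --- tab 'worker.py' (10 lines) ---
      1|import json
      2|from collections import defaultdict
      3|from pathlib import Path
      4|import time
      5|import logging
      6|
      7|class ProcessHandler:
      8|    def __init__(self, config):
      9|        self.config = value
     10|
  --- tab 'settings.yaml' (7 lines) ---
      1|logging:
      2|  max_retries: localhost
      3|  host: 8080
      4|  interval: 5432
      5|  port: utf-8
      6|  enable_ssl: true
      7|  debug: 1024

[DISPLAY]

━━━━━━━━━━━━━━━━━━━━━━━━━┓───────────┨ 
 TabContainer            ┃           ┃ 
─────────────────────────┨           ┃ 
[worker.py]│ settings.yam┃           ┃ 
─────────────────────────┃           ┃ 
import json              ┃           ┃ 
from collections import d┃           ┃ 
from pathlib import Path ┃           ┃ 
import time              ┃           ┃ 
import logging           ┃           ┃ 
                         ┃           ┃ 
class ProcessHandler:    ┃           ┃ 
    def __init__(self, co┃           ┃ 
        self.config = val┃           ┃ 
                         ┃           ┃ 
━━━━━━━━━━━━━━━━━━━━━━━━━┛           ┃ 


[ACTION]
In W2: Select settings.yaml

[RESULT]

━━━━━━━━━━━━━━━━━━━━━━━━━┓───────────┨ 
 TabContainer            ┃           ┃ 
─────────────────────────┨           ┃ 
 worker.py │[settings.yam┃           ┃ 
─────────────────────────┃           ┃ 
logging:                 ┃           ┃ 
  max_retries: localhost ┃           ┃ 
  host: 8080             ┃           ┃ 
  interval: 5432         ┃           ┃ 
  port: utf-8            ┃           ┃ 
  enable_ssl: true       ┃           ┃ 
  debug: 1024            ┃           ┃ 
                         ┃           ┃ 
                         ┃           ┃ 
                         ┃           ┃ 
━━━━━━━━━━━━━━━━━━━━━━━━━┛           ┃ 


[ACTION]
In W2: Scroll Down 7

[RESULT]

━━━━━━━━━━━━━━━━━━━━━━━━━┓───────────┨ 
 TabContainer            ┃           ┃ 
─────────────────────────┨           ┃ 
 worker.py │[settings.yam┃           ┃ 
─────────────────────────┃           ┃ 
  debug: 1024            ┃           ┃ 
                         ┃           ┃ 
                         ┃           ┃ 
                         ┃           ┃ 
                         ┃           ┃ 
                         ┃           ┃ 
                         ┃           ┃ 
                         ┃           ┃ 
                         ┃           ┃ 
                         ┃           ┃ 
━━━━━━━━━━━━━━━━━━━━━━━━━┛           ┃ 


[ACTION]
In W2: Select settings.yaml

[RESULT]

━━━━━━━━━━━━━━━━━━━━━━━━━┓───────────┨ 
 TabContainer            ┃           ┃ 
─────────────────────────┨           ┃ 
 worker.py │[settings.yam┃           ┃ 
─────────────────────────┃           ┃ 
logging:                 ┃           ┃ 
  max_retries: localhost ┃           ┃ 
  host: 8080             ┃           ┃ 
  interval: 5432         ┃           ┃ 
  port: utf-8            ┃           ┃ 
  enable_ssl: true       ┃           ┃ 
  debug: 1024            ┃           ┃ 
                         ┃           ┃ 
                         ┃           ┃ 
                         ┃           ┃ 
━━━━━━━━━━━━━━━━━━━━━━━━━┛           ┃ 


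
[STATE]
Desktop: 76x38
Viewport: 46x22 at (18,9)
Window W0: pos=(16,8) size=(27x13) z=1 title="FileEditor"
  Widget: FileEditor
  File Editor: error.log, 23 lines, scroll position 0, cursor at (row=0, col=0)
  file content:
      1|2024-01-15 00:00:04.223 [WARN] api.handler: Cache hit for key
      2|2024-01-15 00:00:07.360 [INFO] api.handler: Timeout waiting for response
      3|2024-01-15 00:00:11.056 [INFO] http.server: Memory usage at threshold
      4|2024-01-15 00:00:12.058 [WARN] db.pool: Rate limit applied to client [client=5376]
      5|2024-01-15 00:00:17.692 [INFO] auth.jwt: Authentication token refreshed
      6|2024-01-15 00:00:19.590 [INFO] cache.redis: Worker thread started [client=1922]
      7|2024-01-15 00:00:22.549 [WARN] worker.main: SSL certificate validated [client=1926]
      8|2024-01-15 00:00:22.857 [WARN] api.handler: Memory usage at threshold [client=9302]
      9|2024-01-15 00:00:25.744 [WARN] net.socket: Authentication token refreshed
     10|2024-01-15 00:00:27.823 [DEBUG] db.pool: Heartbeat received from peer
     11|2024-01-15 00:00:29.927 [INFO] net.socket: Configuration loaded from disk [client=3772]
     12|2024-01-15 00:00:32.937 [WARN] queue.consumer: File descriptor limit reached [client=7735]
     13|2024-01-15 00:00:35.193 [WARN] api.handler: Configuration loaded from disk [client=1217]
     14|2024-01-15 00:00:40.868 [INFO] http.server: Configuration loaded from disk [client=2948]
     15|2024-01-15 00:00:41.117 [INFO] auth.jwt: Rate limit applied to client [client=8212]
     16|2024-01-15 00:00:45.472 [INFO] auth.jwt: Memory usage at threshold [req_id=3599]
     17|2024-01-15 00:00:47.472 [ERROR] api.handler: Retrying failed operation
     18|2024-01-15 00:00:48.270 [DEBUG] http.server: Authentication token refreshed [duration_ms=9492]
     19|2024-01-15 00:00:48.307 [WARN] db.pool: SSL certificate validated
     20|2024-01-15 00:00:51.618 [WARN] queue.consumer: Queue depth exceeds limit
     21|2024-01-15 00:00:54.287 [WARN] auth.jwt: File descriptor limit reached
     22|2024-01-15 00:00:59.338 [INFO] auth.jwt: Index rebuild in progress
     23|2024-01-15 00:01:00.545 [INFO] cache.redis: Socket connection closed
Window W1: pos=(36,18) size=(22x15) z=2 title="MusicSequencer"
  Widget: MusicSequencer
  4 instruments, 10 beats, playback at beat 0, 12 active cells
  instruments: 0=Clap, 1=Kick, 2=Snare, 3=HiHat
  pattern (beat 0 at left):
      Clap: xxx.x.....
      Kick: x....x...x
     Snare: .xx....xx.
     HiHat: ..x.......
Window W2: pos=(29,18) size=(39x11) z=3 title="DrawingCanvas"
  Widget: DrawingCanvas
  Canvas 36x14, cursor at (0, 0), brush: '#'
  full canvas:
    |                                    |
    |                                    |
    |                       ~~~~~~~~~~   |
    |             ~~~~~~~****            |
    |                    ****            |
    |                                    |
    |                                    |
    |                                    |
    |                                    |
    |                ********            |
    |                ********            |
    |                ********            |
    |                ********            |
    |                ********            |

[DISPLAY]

FileEditor              ┃                     
────────────────────────┨                     
024-01-15 00:00:04.223 ▲┃                     
024-01-15 00:00:07.360 █┃                     
024-01-15 00:00:11.056 ░┃                     
024-01-15 00:00:12.058 ░┃                     
024-01-15 00:00:17.692 ░┃                     
024-01-15 00:00:19.590 ░┃                     
024-01-15 00:00:22.549 ░┃                     
024-01-15 0┏━━━━━━━━━━━━━━━━━━━━━━━━━━━━━━━━━━
024-01-15 0┃ DrawingCanvas                    
━━━━━━━━━━━┠──────────────────────────────────
           ┃+                                 
           ┃                                  
           ┃                       ~~~~~~~~~~ 
           ┃             ~~~~~~~****          
           ┃                    ****          
           ┃                                  
           ┃                                  
           ┗━━━━━━━━━━━━━━━━━━━━━━━━━━━━━━━━━━
                  ┃                    ┃      
                  ┃                    ┃      


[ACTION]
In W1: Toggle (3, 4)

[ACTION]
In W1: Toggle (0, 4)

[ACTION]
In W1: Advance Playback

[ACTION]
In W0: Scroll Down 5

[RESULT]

FileEditor              ┃                     
────────────────────────┨                     
024-01-15 00:00:19.590 ▲┃                     
024-01-15 00:00:22.549 ░┃                     
024-01-15 00:00:22.857 ░┃                     
024-01-15 00:00:25.744 █┃                     
024-01-15 00:00:27.823 ░┃                     
024-01-15 00:00:29.927 ░┃                     
024-01-15 00:00:32.937 ░┃                     
024-01-15 0┏━━━━━━━━━━━━━━━━━━━━━━━━━━━━━━━━━━
024-01-15 0┃ DrawingCanvas                    
━━━━━━━━━━━┠──────────────────────────────────
           ┃+                                 
           ┃                                  
           ┃                       ~~~~~~~~~~ 
           ┃             ~~~~~~~****          
           ┃                    ****          
           ┃                                  
           ┃                                  
           ┗━━━━━━━━━━━━━━━━━━━━━━━━━━━━━━━━━━
                  ┃                    ┃      
                  ┃                    ┃      


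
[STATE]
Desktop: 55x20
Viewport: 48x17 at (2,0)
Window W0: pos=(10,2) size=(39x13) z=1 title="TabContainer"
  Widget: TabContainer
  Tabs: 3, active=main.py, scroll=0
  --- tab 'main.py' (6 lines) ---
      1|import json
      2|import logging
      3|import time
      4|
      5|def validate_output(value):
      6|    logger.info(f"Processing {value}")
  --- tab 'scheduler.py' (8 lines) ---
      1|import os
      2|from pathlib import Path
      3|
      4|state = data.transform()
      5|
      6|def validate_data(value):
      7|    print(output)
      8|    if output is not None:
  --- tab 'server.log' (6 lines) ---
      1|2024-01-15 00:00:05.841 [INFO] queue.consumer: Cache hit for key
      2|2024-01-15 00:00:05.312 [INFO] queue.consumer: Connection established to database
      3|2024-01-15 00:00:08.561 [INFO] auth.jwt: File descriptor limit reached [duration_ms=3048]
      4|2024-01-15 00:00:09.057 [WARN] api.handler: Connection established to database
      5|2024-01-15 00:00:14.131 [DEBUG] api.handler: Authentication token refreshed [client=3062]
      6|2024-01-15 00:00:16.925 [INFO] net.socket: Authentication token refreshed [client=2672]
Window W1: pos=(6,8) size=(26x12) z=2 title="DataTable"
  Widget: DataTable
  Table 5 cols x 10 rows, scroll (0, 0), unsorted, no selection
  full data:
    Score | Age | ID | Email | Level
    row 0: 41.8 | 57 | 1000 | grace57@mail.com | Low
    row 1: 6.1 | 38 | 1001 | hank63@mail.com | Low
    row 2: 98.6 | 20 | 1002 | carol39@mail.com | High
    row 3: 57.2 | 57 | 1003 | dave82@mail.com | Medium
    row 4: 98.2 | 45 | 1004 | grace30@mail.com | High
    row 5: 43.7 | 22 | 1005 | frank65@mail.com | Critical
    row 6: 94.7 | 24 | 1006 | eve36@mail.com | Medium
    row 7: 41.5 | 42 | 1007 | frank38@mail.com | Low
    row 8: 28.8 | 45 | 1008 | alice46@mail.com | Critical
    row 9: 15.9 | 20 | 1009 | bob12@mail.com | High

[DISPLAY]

                                                
                                                
        ┏━━━━━━━━━━━━━━━━━━━━━━━━━━━━━━━━━━━━━┓ 
        ┃ TabContainer                        ┃ 
        ┠─────────────────────────────────────┨ 
        ┃[main.py]│ scheduler.py │ server.log ┃ 
        ┃─────────────────────────────────────┃ 
        ┃import json                          ┃ 
    ┏━━━━━━━━━━━━━━━━━━━━━━━━┓                ┃ 
    ┃ DataTable              ┃                ┃ 
    ┠────────────────────────┨                ┃ 
    ┃Score│Age│ID  │Email    ┃alue):          ┃ 
    ┃─────┼───┼────┼─────────┃cessing {value}"┃ 
    ┃41.8 │57 │1000│grace57@m┃                ┃ 
    ┃6.1  │38 │1001│hank63@ma┃━━━━━━━━━━━━━━━━┛ 
    ┃98.6 │20 │1002│carol39@m┃                  
    ┃57.2 │57 │1003│dave82@ma┃                  


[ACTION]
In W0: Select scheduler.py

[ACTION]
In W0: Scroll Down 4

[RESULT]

                                                
                                                
        ┏━━━━━━━━━━━━━━━━━━━━━━━━━━━━━━━━━━━━━┓ 
        ┃ TabContainer                        ┃ 
        ┠─────────────────────────────────────┨ 
        ┃ main.py │[scheduler.py]│ server.log ┃ 
        ┃─────────────────────────────────────┃ 
        ┃                                     ┃ 
    ┏━━━━━━━━━━━━━━━━━━━━━━━━┓ue):            ┃ 
    ┃ DataTable              ┃                ┃ 
    ┠────────────────────────┨None:           ┃ 
    ┃Score│Age│ID  │Email    ┃                ┃ 
    ┃─────┼───┼────┼─────────┃                ┃ 
    ┃41.8 │57 │1000│grace57@m┃                ┃ 
    ┃6.1  │38 │1001│hank63@ma┃━━━━━━━━━━━━━━━━┛ 
    ┃98.6 │20 │1002│carol39@m┃                  
    ┃57.2 │57 │1003│dave82@ma┃                  


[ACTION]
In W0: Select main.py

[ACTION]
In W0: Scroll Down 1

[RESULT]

                                                
                                                
        ┏━━━━━━━━━━━━━━━━━━━━━━━━━━━━━━━━━━━━━┓ 
        ┃ TabContainer                        ┃ 
        ┠─────────────────────────────────────┨ 
        ┃[main.py]│ scheduler.py │ server.log ┃ 
        ┃─────────────────────────────────────┃ 
        ┃import logging                       ┃ 
    ┏━━━━━━━━━━━━━━━━━━━━━━━━┓                ┃ 
    ┃ DataTable              ┃                ┃ 
    ┠────────────────────────┨alue):          ┃ 
    ┃Score│Age│ID  │Email    ┃cessing {value}"┃ 
    ┃─────┼───┼────┼─────────┃                ┃ 
    ┃41.8 │57 │1000│grace57@m┃                ┃ 
    ┃6.1  │38 │1001│hank63@ma┃━━━━━━━━━━━━━━━━┛ 
    ┃98.6 │20 │1002│carol39@m┃                  
    ┃57.2 │57 │1003│dave82@ma┃                  


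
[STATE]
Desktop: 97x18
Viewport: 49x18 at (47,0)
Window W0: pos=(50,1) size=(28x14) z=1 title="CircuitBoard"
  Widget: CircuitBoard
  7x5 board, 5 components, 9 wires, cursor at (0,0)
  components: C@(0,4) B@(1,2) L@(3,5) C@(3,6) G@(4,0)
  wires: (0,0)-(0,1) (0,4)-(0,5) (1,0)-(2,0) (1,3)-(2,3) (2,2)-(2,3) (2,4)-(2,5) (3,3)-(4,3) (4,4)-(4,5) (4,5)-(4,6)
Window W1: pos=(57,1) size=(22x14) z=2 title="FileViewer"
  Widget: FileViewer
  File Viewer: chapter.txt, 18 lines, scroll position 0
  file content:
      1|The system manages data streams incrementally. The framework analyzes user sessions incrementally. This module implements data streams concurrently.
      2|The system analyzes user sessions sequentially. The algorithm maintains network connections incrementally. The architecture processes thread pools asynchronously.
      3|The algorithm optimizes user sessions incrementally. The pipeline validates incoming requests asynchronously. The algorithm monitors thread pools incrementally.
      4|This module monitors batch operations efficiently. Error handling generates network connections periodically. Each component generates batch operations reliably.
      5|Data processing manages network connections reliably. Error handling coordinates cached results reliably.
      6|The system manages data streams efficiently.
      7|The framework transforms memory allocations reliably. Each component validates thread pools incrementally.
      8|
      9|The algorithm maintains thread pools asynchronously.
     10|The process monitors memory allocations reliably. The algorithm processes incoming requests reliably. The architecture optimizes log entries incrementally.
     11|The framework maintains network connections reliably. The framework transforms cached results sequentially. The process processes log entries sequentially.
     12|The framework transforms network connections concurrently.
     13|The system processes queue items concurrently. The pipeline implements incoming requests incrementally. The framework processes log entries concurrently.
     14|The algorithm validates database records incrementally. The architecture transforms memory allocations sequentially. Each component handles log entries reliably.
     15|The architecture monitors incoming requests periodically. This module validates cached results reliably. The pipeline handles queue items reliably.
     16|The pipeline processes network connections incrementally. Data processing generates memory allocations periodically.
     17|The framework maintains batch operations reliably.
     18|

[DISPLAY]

                                                 
   ┏━━━━━━┏━━━━━━━━━━━━━━━━━━━━┓                 
   ┃ Circu┃ FileViewer         ┃                 
   ┠──────┠────────────────────┨                 
   ┃   0 1┃The system manages ▲┃                 
   ┃0  [.]┃The system analyzes█┃                 
   ┃      ┃The algorithm optim░┃                 
   ┃1   · ┃This module monitor░┃                 
   ┃    │ ┃Data processing man░┃                 
   ┃2   · ┃The system manages ░┃                 
   ┃      ┃The framework trans░┃                 
   ┃3     ┃                   ░┃                 
   ┃      ┃The algorithm maint░┃                 
   ┃4   G ┃The process monitor▼┃                 
   ┗━━━━━━┗━━━━━━━━━━━━━━━━━━━━┛                 
                                                 
                                                 
                                                 


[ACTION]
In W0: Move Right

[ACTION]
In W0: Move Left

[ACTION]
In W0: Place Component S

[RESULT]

                                                 
   ┏━━━━━━┏━━━━━━━━━━━━━━━━━━━━┓                 
   ┃ Circu┃ FileViewer         ┃                 
   ┠──────┠────────────────────┨                 
   ┃   0 1┃The system manages ▲┃                 
   ┃0  [S]┃The system analyzes█┃                 
   ┃      ┃The algorithm optim░┃                 
   ┃1   · ┃This module monitor░┃                 
   ┃    │ ┃Data processing man░┃                 
   ┃2   · ┃The system manages ░┃                 
   ┃      ┃The framework trans░┃                 
   ┃3     ┃                   ░┃                 
   ┃      ┃The algorithm maint░┃                 
   ┃4   G ┃The process monitor▼┃                 
   ┗━━━━━━┗━━━━━━━━━━━━━━━━━━━━┛                 
                                                 
                                                 
                                                 


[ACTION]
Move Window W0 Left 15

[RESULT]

                                                 
━━━━━━━━━━┏━━━━━━━━━━━━━━━━━━━━┓                 
rd        ┃ FileViewer         ┃                 
──────────┠────────────────────┨                 
4 5 6     ┃The system manages ▲┃                 
         C┃The system analyzes█┃                 
          ┃The algorithm optim░┃                 
 B   ·    ┃This module monitor░┃                 
     │    ┃Data processing man░┃                 
 · ─ ·   ·┃The system manages ░┃                 
          ┃The framework trans░┃                 
     ·    ┃                   ░┃                 
     │    ┃The algorithm maint░┃                 
     ·   ·┃The process monitor▼┃                 
━━━━━━━━━━┗━━━━━━━━━━━━━━━━━━━━┛                 
                                                 
                                                 
                                                 
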